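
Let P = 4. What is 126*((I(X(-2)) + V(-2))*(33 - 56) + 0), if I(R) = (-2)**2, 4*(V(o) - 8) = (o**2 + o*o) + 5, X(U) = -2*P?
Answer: -88389/2 ≈ -44195.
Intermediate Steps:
X(U) = -8 (X(U) = -2*4 = -8)
V(o) = 37/4 + o**2/2 (V(o) = 8 + ((o**2 + o*o) + 5)/4 = 8 + ((o**2 + o**2) + 5)/4 = 8 + (2*o**2 + 5)/4 = 8 + (5 + 2*o**2)/4 = 8 + (5/4 + o**2/2) = 37/4 + o**2/2)
I(R) = 4
126*((I(X(-2)) + V(-2))*(33 - 56) + 0) = 126*((4 + (37/4 + (1/2)*(-2)**2))*(33 - 56) + 0) = 126*((4 + (37/4 + (1/2)*4))*(-23) + 0) = 126*((4 + (37/4 + 2))*(-23) + 0) = 126*((4 + 45/4)*(-23) + 0) = 126*((61/4)*(-23) + 0) = 126*(-1403/4 + 0) = 126*(-1403/4) = -88389/2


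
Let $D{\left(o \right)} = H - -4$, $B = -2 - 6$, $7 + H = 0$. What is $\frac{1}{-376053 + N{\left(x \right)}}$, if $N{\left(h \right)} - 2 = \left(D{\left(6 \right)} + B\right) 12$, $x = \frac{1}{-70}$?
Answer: $- \frac{1}{376183} \approx -2.6583 \cdot 10^{-6}$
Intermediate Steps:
$H = -7$ ($H = -7 + 0 = -7$)
$B = -8$
$x = - \frac{1}{70} \approx -0.014286$
$D{\left(o \right)} = -3$ ($D{\left(o \right)} = -7 - -4 = -7 + 4 = -3$)
$N{\left(h \right)} = -130$ ($N{\left(h \right)} = 2 + \left(-3 - 8\right) 12 = 2 - 132 = -130$)
$\frac{1}{-376053 + N{\left(x \right)}} = \frac{1}{-376053 - 130} = \frac{1}{-376183} = - \frac{1}{376183}$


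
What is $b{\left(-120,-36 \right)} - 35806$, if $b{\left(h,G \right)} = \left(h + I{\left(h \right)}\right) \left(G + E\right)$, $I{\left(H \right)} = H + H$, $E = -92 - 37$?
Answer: $23594$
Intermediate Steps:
$E = -129$ ($E = -92 - 37 = -129$)
$I{\left(H \right)} = 2 H$
$b{\left(h,G \right)} = 3 h \left(-129 + G\right)$ ($b{\left(h,G \right)} = \left(h + 2 h\right) \left(G - 129\right) = 3 h \left(-129 + G\right)$)
$b{\left(-120,-36 \right)} - 35806 = 3 \left(-120\right) \left(-129 - 36\right) - 35806 = 3 \left(-120\right) \left(-165\right) - 35806 = 59400 - 35806 = 23594$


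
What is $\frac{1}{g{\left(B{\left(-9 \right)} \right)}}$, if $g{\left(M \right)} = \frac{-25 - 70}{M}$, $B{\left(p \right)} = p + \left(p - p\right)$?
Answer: $\frac{9}{95} \approx 0.094737$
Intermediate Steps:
$B{\left(p \right)} = p$ ($B{\left(p \right)} = p + 0 = p$)
$g{\left(M \right)} = - \frac{95}{M}$
$\frac{1}{g{\left(B{\left(-9 \right)} \right)}} = \frac{1}{\left(-95\right) \frac{1}{-9}} = \frac{1}{\left(-95\right) \left(- \frac{1}{9}\right)} = \frac{1}{\frac{95}{9}} = \frac{9}{95}$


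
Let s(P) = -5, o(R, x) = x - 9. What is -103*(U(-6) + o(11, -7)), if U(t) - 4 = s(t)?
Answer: 1751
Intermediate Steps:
o(R, x) = -9 + x
U(t) = -1 (U(t) = 4 - 5 = -1)
-103*(U(-6) + o(11, -7)) = -103*(-1 + (-9 - 7)) = -103*(-1 - 16) = -103*(-17) = 1751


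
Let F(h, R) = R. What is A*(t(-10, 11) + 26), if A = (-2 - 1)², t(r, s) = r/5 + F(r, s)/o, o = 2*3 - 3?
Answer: 249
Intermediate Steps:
o = 3 (o = 6 - 3 = 3)
t(r, s) = s/3 + r/5 (t(r, s) = r/5 + s/3 = s/3 + r/5)
A = 9 (A = (-3)² = 9)
A*(t(-10, 11) + 26) = 9*(((⅓)*11 + (⅕)*(-10)) + 26) = 9*((11/3 - 2) + 26) = 9*(5/3 + 26) = 9*(83/3) = 249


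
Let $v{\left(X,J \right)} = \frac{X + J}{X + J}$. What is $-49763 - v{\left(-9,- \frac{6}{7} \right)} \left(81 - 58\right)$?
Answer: $-49786$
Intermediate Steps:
$v{\left(X,J \right)} = 1$ ($v{\left(X,J \right)} = \frac{J + X}{J + X} = 1$)
$-49763 - v{\left(-9,- \frac{6}{7} \right)} \left(81 - 58\right) = -49763 - 1 \left(81 - 58\right) = -49763 - 1 \cdot 23 = -49763 - 23 = -49786$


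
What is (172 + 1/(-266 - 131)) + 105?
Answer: 109968/397 ≈ 277.00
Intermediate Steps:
(172 + 1/(-266 - 131)) + 105 = (172 + 1/(-397)) + 105 = (172 - 1/397) + 105 = 68283/397 + 105 = 109968/397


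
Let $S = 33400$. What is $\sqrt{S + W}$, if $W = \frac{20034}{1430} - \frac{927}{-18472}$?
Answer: $\frac{\sqrt{1457166505174610230}}{6603740} \approx 182.8$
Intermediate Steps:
$W = \frac{185696829}{13207480}$ ($W = 20034 \cdot \frac{1}{1430} - - \frac{927}{18472} = \frac{10017}{715} + \frac{927}{18472} = \frac{185696829}{13207480} \approx 14.06$)
$\sqrt{S + W} = \sqrt{33400 + \frac{185696829}{13207480}} = \sqrt{\frac{441315528829}{13207480}} = \frac{\sqrt{1457166505174610230}}{6603740}$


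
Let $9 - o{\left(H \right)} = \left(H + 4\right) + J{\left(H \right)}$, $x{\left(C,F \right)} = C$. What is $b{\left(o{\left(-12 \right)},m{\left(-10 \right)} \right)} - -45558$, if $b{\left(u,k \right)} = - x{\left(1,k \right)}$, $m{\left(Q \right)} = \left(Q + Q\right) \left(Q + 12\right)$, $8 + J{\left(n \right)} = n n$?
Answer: $45557$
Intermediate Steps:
$J{\left(n \right)} = -8 + n^{2}$ ($J{\left(n \right)} = -8 + n n = -8 + n^{2}$)
$m{\left(Q \right)} = 2 Q \left(12 + Q\right)$
$o{\left(H \right)} = 13 - H - H^{2}$ ($o{\left(H \right)} = 9 - \left(\left(H + 4\right) + \left(-8 + H^{2}\right)\right) = 9 - \left(\left(4 + H\right) + \left(-8 + H^{2}\right)\right) = 9 - \left(-4 + H + H^{2}\right) = 13 - H - H^{2}$)
$b{\left(u,k \right)} = -1$ ($b{\left(u,k \right)} = \left(-1\right) 1 = -1$)
$b{\left(o{\left(-12 \right)},m{\left(-10 \right)} \right)} - -45558 = -1 - -45558 = -1 + 45558 = 45557$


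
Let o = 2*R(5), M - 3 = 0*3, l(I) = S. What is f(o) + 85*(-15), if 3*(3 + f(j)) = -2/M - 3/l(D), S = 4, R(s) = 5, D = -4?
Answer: -46025/36 ≈ -1278.5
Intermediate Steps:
l(I) = 4
M = 3 (M = 3 + 0*3 = 3 + 0 = 3)
o = 10 (o = 2*5 = 10)
f(j) = -125/36 (f(j) = -3 + (-2/3 - 3/4)/3 = -3 + (-2*⅓ - 3*¼)/3 = -3 + (-⅔ - ¾)/3 = -3 + (⅓)*(-17/12) = -3 - 17/36 = -125/36)
f(o) + 85*(-15) = -125/36 + 85*(-15) = -125/36 - 1275 = -46025/36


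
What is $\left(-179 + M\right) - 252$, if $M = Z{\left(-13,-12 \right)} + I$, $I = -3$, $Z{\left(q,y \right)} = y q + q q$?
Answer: $-109$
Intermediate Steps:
$Z{\left(q,y \right)} = q^{2} + q y$ ($Z{\left(q,y \right)} = q y + q^{2} = q^{2} + q y$)
$M = 322$ ($M = - 13 \left(-13 - 12\right) - 3 = \left(-13\right) \left(-25\right) - 3 = 325 - 3 = 322$)
$\left(-179 + M\right) - 252 = \left(-179 + 322\right) - 252 = 143 - 252 = -109$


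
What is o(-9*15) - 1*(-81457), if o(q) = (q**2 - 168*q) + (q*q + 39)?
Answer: 140626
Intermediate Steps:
o(q) = 39 - 168*q + 2*q**2 (o(q) = (q**2 - 168*q) + (q**2 + 39) = (q**2 - 168*q) + (39 + q**2) = 39 - 168*q + 2*q**2)
o(-9*15) - 1*(-81457) = (39 - (-1512)*15 + 2*(-9*15)**2) - 1*(-81457) = (39 - 168*(-135) + 2*(-135)**2) + 81457 = (39 + 22680 + 2*18225) + 81457 = (39 + 22680 + 36450) + 81457 = 59169 + 81457 = 140626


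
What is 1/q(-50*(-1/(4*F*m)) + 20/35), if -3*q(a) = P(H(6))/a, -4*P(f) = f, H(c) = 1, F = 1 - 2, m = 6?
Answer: -127/7 ≈ -18.143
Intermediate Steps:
F = -1
P(f) = -f/4
q(a) = 1/(12*a) (q(a) = -(-1/4*1)/(3*a) = -(-1)/(12*a) = 1/(12*a))
1/q(-50*(-1/(4*F*m)) + 20/35) = 1/(1/(12*(-50/((6*(-1))*(-4)) + 20/35))) = 1/(1/(12*(-50/((-6*(-4))) + 20*(1/35)))) = 1/(1/(12*(-50/24 + 4/7))) = 1/(1/(12*(-50*1/24 + 4/7))) = 1/(1/(12*(-25/12 + 4/7))) = 1/(1/(12*(-127/84))) = 1/((1/12)*(-84/127)) = 1/(-7/127) = -127/7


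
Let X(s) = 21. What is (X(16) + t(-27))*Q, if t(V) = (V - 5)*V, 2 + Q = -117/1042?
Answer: -1947885/1042 ≈ -1869.4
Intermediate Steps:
Q = -2201/1042 (Q = -2 - 117/1042 = -2201/1042 ≈ -2.1123)
t(V) = V*(-5 + V) (t(V) = (-5 + V)*V = V*(-5 + V))
(X(16) + t(-27))*Q = (21 - 27*(-5 - 27))*(-2201/1042) = (21 - 27*(-32))*(-2201/1042) = (21 + 864)*(-2201/1042) = 885*(-2201/1042) = -1947885/1042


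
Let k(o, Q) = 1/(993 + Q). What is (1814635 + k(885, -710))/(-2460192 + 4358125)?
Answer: 513541706/537115039 ≈ 0.95611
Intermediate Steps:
(1814635 + k(885, -710))/(-2460192 + 4358125) = (1814635 + 1/(993 - 710))/(-2460192 + 4358125) = (1814635 + 1/283)/1897933 = (1814635 + 1/283)*(1/1897933) = (513541706/283)*(1/1897933) = 513541706/537115039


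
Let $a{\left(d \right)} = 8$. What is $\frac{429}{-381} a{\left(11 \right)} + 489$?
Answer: $\frac{60959}{127} \approx 479.99$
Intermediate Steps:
$\frac{429}{-381} a{\left(11 \right)} + 489 = \frac{429}{-381} \cdot 8 + 489 = 429 \left(- \frac{1}{381}\right) 8 + 489 = \left(- \frac{143}{127}\right) 8 + 489 = - \frac{1144}{127} + 489 = \frac{60959}{127}$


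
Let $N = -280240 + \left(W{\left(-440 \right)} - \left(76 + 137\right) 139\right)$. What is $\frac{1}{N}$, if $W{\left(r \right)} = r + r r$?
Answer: $- \frac{1}{116687} \approx -8.5699 \cdot 10^{-6}$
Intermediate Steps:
$W{\left(r \right)} = r + r^{2}$
$N = -116687$ ($N = -280240 - \left(440 \left(1 - 440\right) + \left(76 + 137\right) 139\right) = -280240 - \left(-193160 + 213 \cdot 139\right) = -280240 + \left(193160 - 29607\right) = -280240 + 163553 = -116687$)
$\frac{1}{N} = \frac{1}{-116687} = - \frac{1}{116687}$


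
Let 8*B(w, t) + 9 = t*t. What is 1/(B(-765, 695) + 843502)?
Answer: 1/903879 ≈ 1.1063e-6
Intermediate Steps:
B(w, t) = -9/8 + t²/8 (B(w, t) = -9/8 + (t*t)/8 = -9/8 + t²/8)
1/(B(-765, 695) + 843502) = 1/((-9/8 + (⅛)*695²) + 843502) = 1/((-9/8 + (⅛)*483025) + 843502) = 1/((-9/8 + 483025/8) + 843502) = 1/(60377 + 843502) = 1/903879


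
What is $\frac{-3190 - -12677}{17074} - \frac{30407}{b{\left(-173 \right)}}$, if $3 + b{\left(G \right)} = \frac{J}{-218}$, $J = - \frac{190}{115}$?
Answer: $\frac{325407037575}{32022287} \approx 10162.0$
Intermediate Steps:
$J = - \frac{38}{23}$ ($J = \left(-190\right) \frac{1}{115} = - \frac{38}{23} \approx -1.6522$)
$b{\left(G \right)} = - \frac{7502}{2507}$ ($b{\left(G \right)} = -3 - \frac{38}{23 \left(-218\right)} = -3 - - \frac{19}{2507} = -3 + \frac{19}{2507} = - \frac{7502}{2507}$)
$\frac{-3190 - -12677}{17074} - \frac{30407}{b{\left(-173 \right)}} = \frac{-3190 - -12677}{17074} - \frac{30407}{- \frac{7502}{2507}} = \left(-3190 + 12677\right) \frac{1}{17074} - - \frac{76230349}{7502} = 9487 \cdot \frac{1}{17074} + \frac{76230349}{7502} = \frac{9487}{17074} + \frac{76230349}{7502} = \frac{325407037575}{32022287}$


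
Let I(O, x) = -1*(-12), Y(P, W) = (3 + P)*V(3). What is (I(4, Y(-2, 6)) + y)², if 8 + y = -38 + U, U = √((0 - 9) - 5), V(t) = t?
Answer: (34 - I*√14)² ≈ 1142.0 - 254.43*I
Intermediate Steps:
Y(P, W) = 9 + 3*P (Y(P, W) = (3 + P)*3 = 9 + 3*P)
U = I*√14 (U = √(-9 - 5) = √(-14) = I*√14 ≈ 3.7417*I)
I(O, x) = 12
y = -46 + I*√14 (y = -8 + (-38 + I*√14) = -46 + I*√14 ≈ -46.0 + 3.7417*I)
(I(4, Y(-2, 6)) + y)² = (12 + (-46 + I*√14))² = (-34 + I*√14)²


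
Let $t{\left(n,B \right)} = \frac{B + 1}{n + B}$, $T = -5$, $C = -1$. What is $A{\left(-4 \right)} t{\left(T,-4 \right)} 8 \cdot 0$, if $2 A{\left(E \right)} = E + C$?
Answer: $0$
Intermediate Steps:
$t{\left(n,B \right)} = \frac{1 + B}{B + n}$
$A{\left(E \right)} = - \frac{1}{2} + \frac{E}{2}$ ($A{\left(E \right)} = \frac{E - 1}{2} = \frac{-1 + E}{2} = - \frac{1}{2} + \frac{E}{2}$)
$A{\left(-4 \right)} t{\left(T,-4 \right)} 8 \cdot 0 = \left(- \frac{1}{2} + \frac{1}{2} \left(-4\right)\right) \frac{1 - 4}{-4 - 5} \cdot 8 \cdot 0 = \left(- \frac{1}{2} - 2\right) \frac{1}{-9} \left(-3\right) 8 \cdot 0 = - \frac{5 \left(- \frac{1}{9}\right) \left(-3\right) 8 \cdot 0}{2} = - \frac{5 \cdot \frac{1}{3} \cdot 8 \cdot 0}{2} = - \frac{5 \cdot \frac{8}{3} \cdot 0}{2} = \left(- \frac{5}{2}\right) 0 = 0$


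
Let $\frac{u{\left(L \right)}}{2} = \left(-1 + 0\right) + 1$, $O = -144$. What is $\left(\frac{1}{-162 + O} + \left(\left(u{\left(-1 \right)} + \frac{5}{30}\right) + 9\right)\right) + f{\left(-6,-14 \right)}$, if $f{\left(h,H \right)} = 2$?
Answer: $\frac{1708}{153} \approx 11.163$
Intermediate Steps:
$u{\left(L \right)} = 0$ ($u{\left(L \right)} = 2 \left(\left(-1 + 0\right) + 1\right) = 2 \left(-1 + 1\right) = 2 \cdot 0 = 0$)
$\left(\frac{1}{-162 + O} + \left(\left(u{\left(-1 \right)} + \frac{5}{30}\right) + 9\right)\right) + f{\left(-6,-14 \right)} = \left(\frac{1}{-162 - 144} + \left(\left(0 + \frac{5}{30}\right) + 9\right)\right) + 2 = \left(\frac{1}{-306} + \left(\left(0 + 5 \cdot \frac{1}{30}\right) + 9\right)\right) + 2 = \left(- \frac{1}{306} + \left(\left(0 + \frac{1}{6}\right) + 9\right)\right) + 2 = \left(- \frac{1}{306} + \left(\frac{1}{6} + 9\right)\right) + 2 = \left(- \frac{1}{306} + \frac{55}{6}\right) + 2 = \frac{1402}{153} + 2 = \frac{1708}{153}$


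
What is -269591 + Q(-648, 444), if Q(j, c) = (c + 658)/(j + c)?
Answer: -27498833/102 ≈ -2.6960e+5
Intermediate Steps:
Q(j, c) = (658 + c)/(c + j)
-269591 + Q(-648, 444) = -269591 + (658 + 444)/(444 - 648) = -269591 + 1102/(-204) = -269591 - 1/204*1102 = -269591 - 551/102 = -27498833/102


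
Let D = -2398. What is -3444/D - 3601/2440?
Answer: -115919/2925560 ≈ -0.039623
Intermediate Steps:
-3444/D - 3601/2440 = -3444/(-2398) - 3601/2440 = -3444*(-1/2398) - 3601*1/2440 = 1722/1199 - 3601/2440 = -115919/2925560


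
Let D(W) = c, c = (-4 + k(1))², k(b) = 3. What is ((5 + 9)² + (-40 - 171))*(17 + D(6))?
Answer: -270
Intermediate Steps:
c = 1 (c = (-4 + 3)² = (-1)² = 1)
D(W) = 1
((5 + 9)² + (-40 - 171))*(17 + D(6)) = ((5 + 9)² + (-40 - 171))*(17 + 1) = (14² - 211)*18 = (196 - 211)*18 = -15*18 = -270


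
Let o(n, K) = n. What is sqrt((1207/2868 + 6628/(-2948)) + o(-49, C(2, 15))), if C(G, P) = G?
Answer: I*sqrt(56771664457629)/1056858 ≈ 7.1293*I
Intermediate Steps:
sqrt((1207/2868 + 6628/(-2948)) + o(-49, C(2, 15))) = sqrt((1207/2868 + 6628/(-2948)) - 49) = sqrt((1207*(1/2868) + 6628*(-1/2948)) - 49) = sqrt((1207/2868 - 1657/737) - 49) = sqrt(-3862717/2113716 - 49) = sqrt(-107434801/2113716) = I*sqrt(56771664457629)/1056858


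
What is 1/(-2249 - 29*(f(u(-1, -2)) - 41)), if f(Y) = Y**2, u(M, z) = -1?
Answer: -1/1089 ≈ -0.00091827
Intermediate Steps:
1/(-2249 - 29*(f(u(-1, -2)) - 41)) = 1/(-2249 - 29*((-1)**2 - 41)) = 1/(-2249 - 29*(1 - 41)) = 1/(-2249 - 29*(-40)) = 1/(-2249 + 1160) = 1/(-1089) = -1/1089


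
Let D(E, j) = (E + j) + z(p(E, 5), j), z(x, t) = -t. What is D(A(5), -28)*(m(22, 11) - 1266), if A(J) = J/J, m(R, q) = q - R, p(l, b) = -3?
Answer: -1277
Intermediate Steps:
A(J) = 1
D(E, j) = E (D(E, j) = (E + j) - j = E)
D(A(5), -28)*(m(22, 11) - 1266) = 1*((11 - 1*22) - 1266) = 1*((11 - 22) - 1266) = 1*(-11 - 1266) = 1*(-1277) = -1277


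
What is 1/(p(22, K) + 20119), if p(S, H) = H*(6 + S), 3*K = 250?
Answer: 3/67357 ≈ 4.4539e-5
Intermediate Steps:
K = 250/3 (K = (⅓)*250 = 250/3 ≈ 83.333)
1/(p(22, K) + 20119) = 1/(250*(6 + 22)/3 + 20119) = 1/((250/3)*28 + 20119) = 1/(7000/3 + 20119) = 1/(67357/3) = 3/67357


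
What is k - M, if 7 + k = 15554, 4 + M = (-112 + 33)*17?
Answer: 16894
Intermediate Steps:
M = -1347 (M = -4 + (-112 + 33)*17 = -4 - 79*17 = -4 - 1343 = -1347)
k = 15547 (k = -7 + 15554 = 15547)
k - M = 15547 - 1*(-1347) = 15547 + 1347 = 16894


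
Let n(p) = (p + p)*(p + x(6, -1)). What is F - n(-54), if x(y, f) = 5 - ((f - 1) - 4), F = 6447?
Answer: 1803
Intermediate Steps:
x(y, f) = 10 - f (x(y, f) = 5 - ((-1 + f) - 4) = 5 - (-5 + f) = 5 + (5 - f) = 10 - f)
n(p) = 2*p*(11 + p) (n(p) = (p + p)*(p + (10 - 1*(-1))) = (2*p)*(p + (10 + 1)) = (2*p)*(p + 11) = (2*p)*(11 + p) = 2*p*(11 + p))
F - n(-54) = 6447 - 2*(-54)*(11 - 54) = 6447 - 2*(-54)*(-43) = 6447 - 1*4644 = 6447 - 4644 = 1803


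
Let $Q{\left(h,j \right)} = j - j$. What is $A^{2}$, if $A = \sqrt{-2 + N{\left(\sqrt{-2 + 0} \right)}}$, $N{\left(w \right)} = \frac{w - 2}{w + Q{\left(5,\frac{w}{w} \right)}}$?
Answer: $-1 + i \sqrt{2} \approx -1.0 + 1.4142 i$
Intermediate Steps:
$Q{\left(h,j \right)} = 0$
$N{\left(w \right)} = \frac{-2 + w}{w}$ ($N{\left(w \right)} = \frac{w - 2}{w + 0} = \frac{-2 + w}{w}$)
$A = \sqrt{-2 - \frac{i \sqrt{2} \left(-2 + i \sqrt{2}\right)}{2}}$ ($A = \sqrt{-2 + \frac{-2 + \sqrt{-2 + 0}}{\sqrt{-2 + 0}}} = \sqrt{-2 + \frac{-2 + \sqrt{-2}}{\sqrt{-2}}} = \sqrt{-2 + \frac{-2 + i \sqrt{2}}{i \sqrt{2}}} = \sqrt{-2 + - \frac{i \sqrt{2}}{2} \left(-2 + i \sqrt{2}\right)} = \sqrt{-2 - \frac{i \sqrt{2} \left(-2 + i \sqrt{2}\right)}{2}} \approx 0.605 + 1.1688 i$)
$A^{2} = \left(\sqrt{-1 + i \sqrt{2}}\right)^{2} = -1 + i \sqrt{2}$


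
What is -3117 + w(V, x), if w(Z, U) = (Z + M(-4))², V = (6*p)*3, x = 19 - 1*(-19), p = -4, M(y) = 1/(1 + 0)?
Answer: 1924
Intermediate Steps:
M(y) = 1 (M(y) = 1/1 = 1)
x = 38 (x = 19 + 19 = 38)
V = -72 (V = (6*(-4))*3 = -24*3 = -72)
w(Z, U) = (1 + Z)² (w(Z, U) = (Z + 1)² = (1 + Z)²)
-3117 + w(V, x) = -3117 + (1 - 72)² = -3117 + (-71)² = -3117 + 5041 = 1924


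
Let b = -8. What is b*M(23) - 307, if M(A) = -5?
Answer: -267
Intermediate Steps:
b*M(23) - 307 = -8*(-5) - 307 = 40 - 307 = -267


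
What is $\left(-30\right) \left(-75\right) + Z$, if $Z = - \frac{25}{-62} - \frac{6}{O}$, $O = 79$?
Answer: $\frac{11022103}{4898} \approx 2250.3$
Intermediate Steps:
$Z = \frac{1603}{4898}$ ($Z = - \frac{25}{-62} - \frac{6}{79} = \left(-25\right) \left(- \frac{1}{62}\right) - \frac{6}{79} = \frac{25}{62} - \frac{6}{79} = \frac{1603}{4898} \approx 0.32728$)
$\left(-30\right) \left(-75\right) + Z = \left(-30\right) \left(-75\right) + \frac{1603}{4898} = 2250 + \frac{1603}{4898} = \frac{11022103}{4898}$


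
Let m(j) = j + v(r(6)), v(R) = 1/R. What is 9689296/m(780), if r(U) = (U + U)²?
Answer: 1395258624/112321 ≈ 12422.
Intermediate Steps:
r(U) = 4*U² (r(U) = (2*U)² = 4*U²)
m(j) = 1/144 + j (m(j) = j + 1/(4*6²) = j + 1/(4*36) = j + 1/144 = 1/144 + j)
9689296/m(780) = 9689296/(1/144 + 780) = 9689296/(112321/144) = 9689296*(144/112321) = 1395258624/112321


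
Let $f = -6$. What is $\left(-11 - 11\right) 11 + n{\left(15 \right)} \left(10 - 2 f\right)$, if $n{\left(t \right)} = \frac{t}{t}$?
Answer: $-220$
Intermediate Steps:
$n{\left(t \right)} = 1$
$\left(-11 - 11\right) 11 + n{\left(15 \right)} \left(10 - 2 f\right) = \left(-11 - 11\right) 11 + 1 \left(10 - -12\right) = \left(-22\right) 11 + 1 \left(10 + 12\right) = -242 + 1 \cdot 22 = -242 + 22 = -220$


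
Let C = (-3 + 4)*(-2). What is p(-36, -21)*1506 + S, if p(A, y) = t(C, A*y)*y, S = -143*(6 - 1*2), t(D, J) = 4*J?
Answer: -95637596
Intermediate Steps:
C = -2 (C = 1*(-2) = -2)
S = -572 (S = -143*(6 - 2) = -143*4 = -572)
p(A, y) = 4*A*y² (p(A, y) = (4*(A*y))*y = (4*A*y)*y = 4*A*y²)
p(-36, -21)*1506 + S = (4*(-36)*(-21)²)*1506 - 572 = (4*(-36)*441)*1506 - 572 = -63504*1506 - 572 = -95637024 - 572 = -95637596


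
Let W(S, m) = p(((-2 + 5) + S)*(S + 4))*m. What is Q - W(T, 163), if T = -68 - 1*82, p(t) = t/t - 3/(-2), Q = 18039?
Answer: 35263/2 ≈ 17632.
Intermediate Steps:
p(t) = 5/2 (p(t) = 1 - 3*(-½) = 1 + 3/2 = 5/2)
T = -150 (T = -68 - 82 = -150)
W(S, m) = 5*m/2
Q - W(T, 163) = 18039 - 5*163/2 = 18039 - 1*815/2 = 18039 - 815/2 = 35263/2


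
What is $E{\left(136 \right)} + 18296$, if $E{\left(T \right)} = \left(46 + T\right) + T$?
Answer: $18614$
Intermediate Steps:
$E{\left(T \right)} = 46 + 2 T$
$E{\left(136 \right)} + 18296 = \left(46 + 2 \cdot 136\right) + 18296 = \left(46 + 272\right) + 18296 = 318 + 18296 = 18614$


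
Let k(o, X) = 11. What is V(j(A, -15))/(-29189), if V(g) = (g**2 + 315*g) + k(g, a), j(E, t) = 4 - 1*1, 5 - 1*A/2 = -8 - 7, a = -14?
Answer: -965/29189 ≈ -0.033060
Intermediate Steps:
A = 40 (A = 10 - 2*(-8 - 7) = 10 - 2*(-15) = 10 + 30 = 40)
j(E, t) = 3 (j(E, t) = 4 - 1 = 3)
V(g) = 11 + g**2 + 315*g (V(g) = (g**2 + 315*g) + 11 = 11 + g**2 + 315*g)
V(j(A, -15))/(-29189) = (11 + 3**2 + 315*3)/(-29189) = (11 + 9 + 945)*(-1/29189) = 965*(-1/29189) = -965/29189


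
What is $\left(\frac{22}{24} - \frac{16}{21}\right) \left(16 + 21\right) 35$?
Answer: $\frac{2405}{12} \approx 200.42$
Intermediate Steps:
$\left(\frac{22}{24} - \frac{16}{21}\right) \left(16 + 21\right) 35 = \left(22 \cdot \frac{1}{24} - \frac{16}{21}\right) 37 \cdot 35 = \left(\frac{11}{12} - \frac{16}{21}\right) 37 \cdot 35 = \frac{13}{84} \cdot 37 \cdot 35 = \frac{481}{84} \cdot 35 = \frac{2405}{12}$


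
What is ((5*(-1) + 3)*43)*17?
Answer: -1462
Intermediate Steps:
((5*(-1) + 3)*43)*17 = ((-5 + 3)*43)*17 = -2*43*17 = -86*17 = -1462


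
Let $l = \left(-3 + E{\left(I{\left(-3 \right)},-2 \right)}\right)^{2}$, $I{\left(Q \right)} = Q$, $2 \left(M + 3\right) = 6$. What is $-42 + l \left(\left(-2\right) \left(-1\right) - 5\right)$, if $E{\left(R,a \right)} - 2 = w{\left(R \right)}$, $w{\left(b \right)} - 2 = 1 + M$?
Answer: $-54$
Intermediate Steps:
$M = 0$ ($M = -3 + \frac{1}{2} \cdot 6 = -3 + 3 = 0$)
$w{\left(b \right)} = 3$ ($w{\left(b \right)} = 2 + \left(1 + 0\right) = 2 + 1 = 3$)
$E{\left(R,a \right)} = 5$ ($E{\left(R,a \right)} = 2 + 3 = 5$)
$l = 4$ ($l = \left(-3 + 5\right)^{2} = 2^{2} = 4$)
$-42 + l \left(\left(-2\right) \left(-1\right) - 5\right) = -42 + 4 \left(\left(-2\right) \left(-1\right) - 5\right) = -42 + 4 \left(2 - 5\right) = -42 + 4 \left(-3\right) = -42 - 12 = -54$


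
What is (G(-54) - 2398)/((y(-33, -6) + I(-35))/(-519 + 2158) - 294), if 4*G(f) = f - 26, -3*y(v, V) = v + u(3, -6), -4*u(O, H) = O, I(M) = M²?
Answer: 15852408/1922519 ≈ 8.2456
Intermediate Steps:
u(O, H) = -O/4
y(v, V) = ¼ - v/3 (y(v, V) = -(v - ¼*3)/3 = -(v - ¾)/3 = -(-¾ + v)/3 = ¼ - v/3)
G(f) = -13/2 + f/4 (G(f) = (f - 26)/4 = (-26 + f)/4 = -13/2 + f/4)
(G(-54) - 2398)/((y(-33, -6) + I(-35))/(-519 + 2158) - 294) = ((-13/2 + (¼)*(-54)) - 2398)/(((¼ - ⅓*(-33)) + (-35)²)/(-519 + 2158) - 294) = ((-13/2 - 27/2) - 2398)/(((¼ + 11) + 1225)/1639 - 294) = (-20 - 2398)/((45/4 + 1225)*(1/1639) - 294) = -2418/((4945/4)*(1/1639) - 294) = -2418/(4945/6556 - 294) = -2418/(-1922519/6556) = -2418*(-6556/1922519) = 15852408/1922519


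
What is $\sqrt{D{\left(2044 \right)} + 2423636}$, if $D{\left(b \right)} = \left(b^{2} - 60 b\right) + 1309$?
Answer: $\sqrt{6480241} \approx 2545.6$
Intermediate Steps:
$D{\left(b \right)} = 1309 + b^{2} - 60 b$
$\sqrt{D{\left(2044 \right)} + 2423636} = \sqrt{\left(1309 + 2044^{2} - 122640\right) + 2423636} = \sqrt{\left(1309 + 4177936 - 122640\right) + 2423636} = \sqrt{4056605 + 2423636} = \sqrt{6480241}$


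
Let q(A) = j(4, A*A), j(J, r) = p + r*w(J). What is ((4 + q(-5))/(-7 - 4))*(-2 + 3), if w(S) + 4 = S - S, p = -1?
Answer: 97/11 ≈ 8.8182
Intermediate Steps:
w(S) = -4 (w(S) = -4 + (S - S) = -4 + 0 = -4)
j(J, r) = -1 - 4*r (j(J, r) = -1 + r*(-4) = -1 - 4*r)
q(A) = -1 - 4*A² (q(A) = -1 - 4*A*A = -1 - 4*A²)
((4 + q(-5))/(-7 - 4))*(-2 + 3) = ((4 + (-1 - 4*(-5)²))/(-7 - 4))*(-2 + 3) = ((4 + (-1 - 4*25))/(-11))*1 = ((4 + (-1 - 100))*(-1/11))*1 = ((4 - 101)*(-1/11))*1 = -97*(-1/11)*1 = (97/11)*1 = 97/11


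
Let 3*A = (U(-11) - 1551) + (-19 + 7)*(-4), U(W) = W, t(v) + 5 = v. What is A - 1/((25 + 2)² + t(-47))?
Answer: -1024981/2031 ≈ -504.67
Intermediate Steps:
t(v) = -5 + v
A = -1514/3 (A = ((-11 - 1551) + (-19 + 7)*(-4))/3 = (-1562 - 12*(-4))/3 = (-1562 + 48)/3 = (⅓)*(-1514) = -1514/3 ≈ -504.67)
A - 1/((25 + 2)² + t(-47)) = -1514/3 - 1/((25 + 2)² + (-5 - 47)) = -1514/3 - 1/(27² - 52) = -1514/3 - 1/(729 - 52) = -1514/3 - 1/677 = -1024981/2031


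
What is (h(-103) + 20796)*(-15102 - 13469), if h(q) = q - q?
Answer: -594162516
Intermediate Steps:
h(q) = 0
(h(-103) + 20796)*(-15102 - 13469) = (0 + 20796)*(-15102 - 13469) = 20796*(-28571) = -594162516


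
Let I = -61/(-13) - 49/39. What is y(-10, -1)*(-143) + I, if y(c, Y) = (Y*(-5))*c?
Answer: 278984/39 ≈ 7153.4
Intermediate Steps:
I = 134/39 (I = -61*(-1/13) - 49*1/39 = 61/13 - 49/39 = 134/39 ≈ 3.4359)
y(c, Y) = -5*Y*c (y(c, Y) = (-5*Y)*c = -5*Y*c)
y(-10, -1)*(-143) + I = -5*(-1)*(-10)*(-143) + 134/39 = -50*(-143) + 134/39 = 7150 + 134/39 = 278984/39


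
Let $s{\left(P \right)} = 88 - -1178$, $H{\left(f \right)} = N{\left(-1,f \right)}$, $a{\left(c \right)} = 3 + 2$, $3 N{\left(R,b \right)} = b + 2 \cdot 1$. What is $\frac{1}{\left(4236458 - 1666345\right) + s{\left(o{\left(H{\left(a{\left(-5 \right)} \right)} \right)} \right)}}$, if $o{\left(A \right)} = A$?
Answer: $\frac{1}{2571379} \approx 3.889 \cdot 10^{-7}$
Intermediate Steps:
$N{\left(R,b \right)} = \frac{2}{3} + \frac{b}{3}$ ($N{\left(R,b \right)} = \frac{b + 2 \cdot 1}{3} = \frac{b + 2}{3} = \frac{2 + b}{3} = \frac{2}{3} + \frac{b}{3}$)
$a{\left(c \right)} = 5$
$H{\left(f \right)} = \frac{2}{3} + \frac{f}{3}$
$s{\left(P \right)} = 1266$ ($s{\left(P \right)} = 88 + 1178 = 1266$)
$\frac{1}{\left(4236458 - 1666345\right) + s{\left(o{\left(H{\left(a{\left(-5 \right)} \right)} \right)} \right)}} = \frac{1}{\left(4236458 - 1666345\right) + 1266} = \frac{1}{2570113 + 1266} = \frac{1}{2571379}$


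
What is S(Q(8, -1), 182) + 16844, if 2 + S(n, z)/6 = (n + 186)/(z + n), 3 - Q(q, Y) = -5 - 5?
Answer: 1094478/65 ≈ 16838.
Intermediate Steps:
Q(q, Y) = 13 (Q(q, Y) = 3 - (-5 - 5) = 3 - 1*(-10) = 3 + 10 = 13)
S(n, z) = -12 + 6*(186 + n)/(n + z) (S(n, z) = -12 + 6*((n + 186)/(z + n)) = -12 + 6*((186 + n)/(n + z)) = -12 + 6*(186 + n)/(n + z))
S(Q(8, -1), 182) + 16844 = 6*(186 - 1*13 - 2*182)/(13 + 182) + 16844 = 6*(186 - 13 - 364)/195 + 16844 = 6*(1/195)*(-191) + 16844 = -382/65 + 16844 = 1094478/65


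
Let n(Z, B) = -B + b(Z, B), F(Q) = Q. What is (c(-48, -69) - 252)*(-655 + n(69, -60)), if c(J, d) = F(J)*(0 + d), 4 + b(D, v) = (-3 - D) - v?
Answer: -1869660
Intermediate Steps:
b(D, v) = -7 - D - v (b(D, v) = -4 + ((-3 - D) - v) = -4 + (-3 - D - v) = -7 - D - v)
n(Z, B) = -7 - Z - 2*B (n(Z, B) = -B + (-7 - Z - B) = -B + (-7 - B - Z) = -7 - Z - 2*B)
c(J, d) = J*d (c(J, d) = J*(0 + d) = J*d)
(c(-48, -69) - 252)*(-655 + n(69, -60)) = (-48*(-69) - 252)*(-655 + (-7 - 1*69 - 2*(-60))) = (3312 - 252)*(-655 + (-7 - 69 + 120)) = 3060*(-655 + 44) = 3060*(-611) = -1869660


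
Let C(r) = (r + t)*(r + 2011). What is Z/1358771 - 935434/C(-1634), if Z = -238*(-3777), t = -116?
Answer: 932053510057/448224583625 ≈ 2.0794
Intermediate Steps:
Z = 898926
C(r) = (-116 + r)*(2011 + r) (C(r) = (r - 116)*(r + 2011) = (-116 + r)*(2011 + r))
Z/1358771 - 935434/C(-1634) = 898926/1358771 - 935434/(-233276 + (-1634)² + 1895*(-1634)) = 898926*(1/1358771) - 935434/(-233276 + 2669956 - 3096430) = 898926/1358771 - 935434/(-659750) = 898926/1358771 - 935434*(-1/659750) = 898926/1358771 + 467717/329875 = 932053510057/448224583625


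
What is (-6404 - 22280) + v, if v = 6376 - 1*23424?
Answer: -45732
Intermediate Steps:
v = -17048 (v = 6376 - 23424 = -17048)
(-6404 - 22280) + v = (-6404 - 22280) - 17048 = -28684 - 17048 = -45732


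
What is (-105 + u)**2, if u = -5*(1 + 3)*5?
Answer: 42025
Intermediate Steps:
u = -100 (u = -5*4*5 = -1*20*5 = -20*5 = -100)
(-105 + u)**2 = (-105 - 100)**2 = (-205)**2 = 42025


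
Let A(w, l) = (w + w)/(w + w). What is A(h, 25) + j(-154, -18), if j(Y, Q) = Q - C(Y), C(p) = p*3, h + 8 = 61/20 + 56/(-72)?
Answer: 445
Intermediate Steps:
h = -1031/180 (h = -8 + (61/20 + 56/(-72)) = -8 + (61*(1/20) + 56*(-1/72)) = -8 + (61/20 - 7/9) = -8 + 409/180 = -1031/180 ≈ -5.7278)
A(w, l) = 1 (A(w, l) = (2*w)/((2*w)) = (2*w)*(1/(2*w)) = 1)
C(p) = 3*p
j(Y, Q) = Q - 3*Y
A(h, 25) + j(-154, -18) = 1 + (-18 - 3*(-154)) = 1 + (-18 + 462) = 1 + 444 = 445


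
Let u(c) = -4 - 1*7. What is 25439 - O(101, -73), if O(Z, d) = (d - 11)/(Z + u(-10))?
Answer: 381599/15 ≈ 25440.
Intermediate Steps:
u(c) = -11 (u(c) = -4 - 7 = -11)
O(Z, d) = (-11 + d)/(-11 + Z) (O(Z, d) = (d - 11)/(Z - 11) = (-11 + d)/(-11 + Z))
25439 - O(101, -73) = 25439 - (-11 - 73)/(-11 + 101) = 25439 - (-84)/90 = 25439 - 1*(-14/15) = 25439 + 14/15 = 381599/15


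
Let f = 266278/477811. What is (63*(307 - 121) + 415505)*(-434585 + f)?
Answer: -88712525773695011/477811 ≈ -1.8566e+11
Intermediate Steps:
f = 266278/477811 (f = 266278*(1/477811) = 266278/477811 ≈ 0.55729)
(63*(307 - 121) + 415505)*(-434585 + f) = (63*(307 - 121) + 415505)*(-434585 + 266278/477811) = (63*186 + 415505)*(-207649227157/477811) = (11718 + 415505)*(-207649227157/477811) = 427223*(-207649227157/477811) = -88712525773695011/477811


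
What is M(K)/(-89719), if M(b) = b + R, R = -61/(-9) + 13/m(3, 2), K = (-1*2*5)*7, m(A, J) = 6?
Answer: 157/230706 ≈ 0.00068052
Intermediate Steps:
K = -70 (K = -2*5*7 = -10*7 = -70)
R = 161/18 (R = -61/(-9) + 13/6 = -61*(-⅑) + 13*(⅙) = 61/9 + 13/6 = 161/18 ≈ 8.9444)
M(b) = 161/18 + b (M(b) = b + 161/18 = 161/18 + b)
M(K)/(-89719) = (161/18 - 70)/(-89719) = -1099/18*(-1/89719) = 157/230706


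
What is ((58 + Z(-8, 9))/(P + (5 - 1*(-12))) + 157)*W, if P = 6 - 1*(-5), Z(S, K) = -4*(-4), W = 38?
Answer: 42465/7 ≈ 6066.4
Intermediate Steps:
Z(S, K) = 16
P = 11 (P = 6 + 5 = 11)
((58 + Z(-8, 9))/(P + (5 - 1*(-12))) + 157)*W = ((58 + 16)/(11 + (5 - 1*(-12))) + 157)*38 = (74/(11 + (5 + 12)) + 157)*38 = (74/(11 + 17) + 157)*38 = (74/28 + 157)*38 = (74*(1/28) + 157)*38 = (37/14 + 157)*38 = (2235/14)*38 = 42465/7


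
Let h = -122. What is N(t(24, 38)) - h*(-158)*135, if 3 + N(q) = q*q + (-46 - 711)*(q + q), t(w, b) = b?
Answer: -2658351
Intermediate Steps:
N(q) = -3 + q**2 - 1514*q (N(q) = -3 + (q*q + (-46 - 711)*(q + q)) = -3 + (q**2 - 1514*q) = -3 + q**2 - 1514*q)
N(t(24, 38)) - h*(-158)*135 = (-3 + 38**2 - 1514*38) - (-122*(-158))*135 = (-3 + 1444 - 57532) - 19276*135 = -56091 - 1*2602260 = -56091 - 2602260 = -2658351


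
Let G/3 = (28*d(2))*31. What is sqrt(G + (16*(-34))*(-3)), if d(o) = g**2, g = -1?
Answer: 2*sqrt(1059) ≈ 65.085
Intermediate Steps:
d(o) = 1 (d(o) = (-1)**2 = 1)
G = 2604 (G = 3*((28*1)*31) = 3*(28*31) = 3*868 = 2604)
sqrt(G + (16*(-34))*(-3)) = sqrt(2604 + (16*(-34))*(-3)) = sqrt(2604 - 544*(-3)) = sqrt(2604 + 1632) = sqrt(4236) = 2*sqrt(1059)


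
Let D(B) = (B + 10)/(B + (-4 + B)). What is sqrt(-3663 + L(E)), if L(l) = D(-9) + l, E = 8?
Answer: I*sqrt(1769042)/22 ≈ 60.457*I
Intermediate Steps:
D(B) = (10 + B)/(-4 + 2*B)
L(l) = -1/22 + l (L(l) = (10 - 9)/(2*(-2 - 9)) + l = (1/2)*1/(-11) + l = (1/2)*(-1/11)*1 + l = -1/22 + l)
sqrt(-3663 + L(E)) = sqrt(-3663 + (-1/22 + 8)) = sqrt(-3663 + 175/22) = sqrt(-80411/22) = I*sqrt(1769042)/22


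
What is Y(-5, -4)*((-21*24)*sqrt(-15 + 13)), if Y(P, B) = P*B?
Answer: -10080*I*sqrt(2) ≈ -14255.0*I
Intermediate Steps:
Y(P, B) = B*P
Y(-5, -4)*((-21*24)*sqrt(-15 + 13)) = (-4*(-5))*((-21*24)*sqrt(-15 + 13)) = 20*(-504*I*sqrt(2)) = -10080*I*sqrt(2)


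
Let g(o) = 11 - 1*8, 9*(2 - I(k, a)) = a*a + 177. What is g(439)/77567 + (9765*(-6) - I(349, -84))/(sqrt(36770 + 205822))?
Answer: 3/77567 - 173365*sqrt(42)/9576 ≈ -117.33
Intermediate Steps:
I(k, a) = -53/3 - a**2/9 (I(k, a) = 2 - (a*a + 177)/9 = 2 - (a**2 + 177)/9 = 2 - (177 + a**2)/9 = 2 + (-59/3 - a**2/9) = -53/3 - a**2/9)
g(o) = 3 (g(o) = 11 - 8 = 3)
g(439)/77567 + (9765*(-6) - I(349, -84))/(sqrt(36770 + 205822)) = 3/77567 + (9765*(-6) - (-53/3 - 1/9*(-84)**2))/(sqrt(36770 + 205822)) = 3*(1/77567) + (-58590 - (-53/3 - 1/9*7056))/(sqrt(242592)) = 3/77567 + (-58590 - (-53/3 - 784))/((76*sqrt(42))) = 3/77567 + (-58590 - 1*(-2405/3))*(sqrt(42)/3192) = 3/77567 + (-58590 + 2405/3)*(sqrt(42)/3192) = 3/77567 - 173365*sqrt(42)/9576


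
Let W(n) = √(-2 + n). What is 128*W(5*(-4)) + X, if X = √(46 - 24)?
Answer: √22*(1 + 128*I) ≈ 4.6904 + 600.37*I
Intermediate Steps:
X = √22 ≈ 4.6904
128*W(5*(-4)) + X = 128*√(-2 + 5*(-4)) + √22 = 128*√(-2 - 20) + √22 = 128*√(-22) + √22 = 128*(I*√22) + √22 = 128*I*√22 + √22 = √22 + 128*I*√22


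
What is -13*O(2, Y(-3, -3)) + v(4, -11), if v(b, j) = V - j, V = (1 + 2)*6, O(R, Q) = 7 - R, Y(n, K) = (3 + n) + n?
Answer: -36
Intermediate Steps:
Y(n, K) = 3 + 2*n
V = 18 (V = 3*6 = 18)
v(b, j) = 18 - j
-13*O(2, Y(-3, -3)) + v(4, -11) = -13*(7 - 1*2) + (18 - 1*(-11)) = -13*(7 - 2) + (18 + 11) = -13*5 + 29 = -65 + 29 = -36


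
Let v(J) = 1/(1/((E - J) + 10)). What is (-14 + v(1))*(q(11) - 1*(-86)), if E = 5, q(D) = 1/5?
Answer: 0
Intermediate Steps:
q(D) = 1/5
v(J) = 15 - J (v(J) = 1/(1/((5 - J) + 10)) = 1/(1/(15 - J)) = 15 - J)
(-14 + v(1))*(q(11) - 1*(-86)) = (-14 + (15 - 1*1))*(1/5 - 1*(-86)) = (-14 + (15 - 1))*(1/5 + 86) = (-14 + 14)*(431/5) = 0*(431/5) = 0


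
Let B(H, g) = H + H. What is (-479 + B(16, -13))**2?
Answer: 199809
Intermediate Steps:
B(H, g) = 2*H
(-479 + B(16, -13))**2 = (-479 + 2*16)**2 = (-479 + 32)**2 = (-447)**2 = 199809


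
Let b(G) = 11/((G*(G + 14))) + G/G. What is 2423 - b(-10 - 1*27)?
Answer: 2061111/851 ≈ 2422.0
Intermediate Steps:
b(G) = 1 + 11/(G*(14 + G)) (b(G) = 11/((G*(14 + G))) + 1 = 11*(1/(G*(14 + G))) + 1 = 11/(G*(14 + G)) + 1 = 1 + 11/(G*(14 + G)))
2423 - b(-10 - 1*27) = 2423 - (11 + (-10 - 1*27)² + 14*(-10 - 1*27))/((-10 - 1*27)*(14 + (-10 - 1*27))) = 2423 - (11 + (-10 - 27)² + 14*(-10 - 27))/((-10 - 27)*(14 + (-10 - 27))) = 2423 - (11 + (-37)² + 14*(-37))/((-37)*(14 - 37)) = 2423 - (-1)*(11 + 1369 - 518)/(37*(-23)) = 2423 - (-1)*(-1)*862/(37*23) = 2423 - 1*862/851 = 2423 - 862/851 = 2061111/851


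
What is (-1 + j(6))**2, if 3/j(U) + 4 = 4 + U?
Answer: 1/4 ≈ 0.25000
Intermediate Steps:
j(U) = 3/U (j(U) = 3/(-4 + (4 + U)) = 3/U)
(-1 + j(6))**2 = (-1 + 3/6)**2 = (-1 + 3*(1/6))**2 = (-1 + 1/2)**2 = (-1/2)**2 = 1/4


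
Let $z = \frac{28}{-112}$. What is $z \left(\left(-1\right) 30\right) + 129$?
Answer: $\frac{273}{2} \approx 136.5$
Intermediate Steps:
$z = - \frac{1}{4}$ ($z = 28 \left(- \frac{1}{112}\right) = - \frac{1}{4} \approx -0.25$)
$z \left(\left(-1\right) 30\right) + 129 = - \frac{\left(-1\right) 30}{4} + 129 = \left(- \frac{1}{4}\right) \left(-30\right) + 129 = \frac{15}{2} + 129 = \frac{273}{2}$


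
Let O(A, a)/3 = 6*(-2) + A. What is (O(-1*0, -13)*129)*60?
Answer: -278640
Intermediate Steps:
O(A, a) = -36 + 3*A (O(A, a) = 3*(6*(-2) + A) = 3*(-12 + A) = -36 + 3*A)
(O(-1*0, -13)*129)*60 = ((-36 + 3*(-1*0))*129)*60 = ((-36 + 3*0)*129)*60 = ((-36 + 0)*129)*60 = -36*129*60 = -4644*60 = -278640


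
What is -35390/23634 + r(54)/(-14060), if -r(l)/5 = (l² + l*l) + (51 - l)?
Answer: 19122953/33229404 ≈ 0.57548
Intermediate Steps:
r(l) = -255 - 10*l² + 5*l (r(l) = -5*((l² + l*l) + (51 - l)) = -5*((l² + l²) + (51 - l)) = -5*(2*l² + (51 - l)) = -5*(51 - l + 2*l²) = -255 - 10*l² + 5*l)
-35390/23634 + r(54)/(-14060) = -35390/23634 + (-255 - 10*54² + 5*54)/(-14060) = -35390*1/23634 + (-255 - 10*2916 + 270)*(-1/14060) = -17695/11817 + (-255 - 29160 + 270)*(-1/14060) = -17695/11817 - 29145*(-1/14060) = -17695/11817 + 5829/2812 = 19122953/33229404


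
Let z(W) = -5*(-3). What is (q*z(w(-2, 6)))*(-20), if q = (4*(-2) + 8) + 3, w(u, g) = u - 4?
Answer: -900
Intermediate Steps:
w(u, g) = -4 + u
z(W) = 15
q = 3 (q = (-8 + 8) + 3 = 0 + 3 = 3)
(q*z(w(-2, 6)))*(-20) = (3*15)*(-20) = 45*(-20) = -900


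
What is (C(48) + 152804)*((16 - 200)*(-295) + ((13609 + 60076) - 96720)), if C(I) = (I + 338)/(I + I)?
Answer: 76391785775/16 ≈ 4.7745e+9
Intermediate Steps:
C(I) = (338 + I)/(2*I) (C(I) = (338 + I)/((2*I)) = (338 + I)*(1/(2*I)) = (338 + I)/(2*I))
(C(48) + 152804)*((16 - 200)*(-295) + ((13609 + 60076) - 96720)) = ((½)*(338 + 48)/48 + 152804)*((16 - 200)*(-295) + ((13609 + 60076) - 96720)) = ((½)*(1/48)*386 + 152804)*(-184*(-295) + (73685 - 96720)) = (193/48 + 152804)*(54280 - 23035) = (7334785/48)*31245 = 76391785775/16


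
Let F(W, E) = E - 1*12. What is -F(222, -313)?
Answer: 325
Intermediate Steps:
F(W, E) = -12 + E (F(W, E) = E - 12 = -12 + E)
-F(222, -313) = -(-12 - 313) = -1*(-325) = 325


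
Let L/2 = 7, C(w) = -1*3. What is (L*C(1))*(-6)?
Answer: 252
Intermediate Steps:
C(w) = -3
L = 14 (L = 2*7 = 14)
(L*C(1))*(-6) = (14*(-3))*(-6) = -42*(-6) = 252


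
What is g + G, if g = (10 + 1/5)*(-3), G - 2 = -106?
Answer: -673/5 ≈ -134.60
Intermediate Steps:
G = -104 (G = 2 - 106 = -104)
g = -153/5 (g = (10 + ⅕)*(-3) = (51/5)*(-3) = -153/5 ≈ -30.600)
g + G = -153/5 - 104 = -673/5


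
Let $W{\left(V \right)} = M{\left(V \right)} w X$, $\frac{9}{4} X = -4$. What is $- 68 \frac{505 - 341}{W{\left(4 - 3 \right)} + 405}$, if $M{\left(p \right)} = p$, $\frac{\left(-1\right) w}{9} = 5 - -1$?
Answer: $- \frac{11152}{501} \approx -22.259$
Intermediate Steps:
$w = -54$ ($w = - 9 \left(5 - -1\right) = - 9 \left(5 + 1\right) = \left(-9\right) 6 = -54$)
$X = - \frac{16}{9}$ ($X = \frac{4}{9} \left(-4\right) = - \frac{16}{9} \approx -1.7778$)
$W{\left(V \right)} = 96 V$ ($W{\left(V \right)} = V \left(-54\right) \left(- \frac{16}{9}\right) = - 54 V \left(- \frac{16}{9}\right) = 96 V$)
$- 68 \frac{505 - 341}{W{\left(4 - 3 \right)} + 405} = - 68 \frac{505 - 341}{96 \left(4 - 3\right) + 405} = - 68 \frac{164}{96 \left(4 - 3\right) + 405} = - 68 \frac{164}{96 \cdot 1 + 405} = - 68 \frac{164}{96 + 405} = - 68 \cdot \frac{164}{501} = - 68 \cdot 164 \cdot \frac{1}{501} = \left(-68\right) \frac{164}{501} = - \frac{11152}{501}$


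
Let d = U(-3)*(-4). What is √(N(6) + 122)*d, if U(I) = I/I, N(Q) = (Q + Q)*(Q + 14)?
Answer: -4*√362 ≈ -76.105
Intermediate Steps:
N(Q) = 2*Q*(14 + Q) (N(Q) = (2*Q)*(14 + Q) = 2*Q*(14 + Q))
U(I) = 1
d = -4 (d = 1*(-4) = -4)
√(N(6) + 122)*d = √(2*6*(14 + 6) + 122)*(-4) = √(2*6*20 + 122)*(-4) = √(240 + 122)*(-4) = √362*(-4) = -4*√362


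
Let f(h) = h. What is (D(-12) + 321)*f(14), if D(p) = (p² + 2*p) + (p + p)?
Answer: 5838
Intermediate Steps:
D(p) = p² + 4*p (D(p) = (p² + 2*p) + 2*p = p² + 4*p)
(D(-12) + 321)*f(14) = (-12*(4 - 12) + 321)*14 = (-12*(-8) + 321)*14 = (96 + 321)*14 = 417*14 = 5838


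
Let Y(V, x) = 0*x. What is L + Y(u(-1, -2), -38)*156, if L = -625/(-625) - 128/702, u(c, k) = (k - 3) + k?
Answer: 287/351 ≈ 0.81766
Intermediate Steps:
u(c, k) = -3 + 2*k (u(c, k) = (-3 + k) + k = -3 + 2*k)
Y(V, x) = 0
L = 287/351 (L = -625*(-1/625) - 128*1/702 = 1 - 64/351 = 287/351 ≈ 0.81766)
L + Y(u(-1, -2), -38)*156 = 287/351 + 0*156 = 287/351 + 0 = 287/351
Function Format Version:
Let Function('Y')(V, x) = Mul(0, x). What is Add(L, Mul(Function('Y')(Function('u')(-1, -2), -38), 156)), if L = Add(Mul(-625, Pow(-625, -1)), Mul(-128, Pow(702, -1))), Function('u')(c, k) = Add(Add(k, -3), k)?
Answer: Rational(287, 351) ≈ 0.81766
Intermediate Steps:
Function('u')(c, k) = Add(-3, Mul(2, k)) (Function('u')(c, k) = Add(Add(-3, k), k) = Add(-3, Mul(2, k)))
Function('Y')(V, x) = 0
L = Rational(287, 351) (L = Add(Mul(-625, Rational(-1, 625)), Mul(-128, Rational(1, 702))) = Add(1, Rational(-64, 351)) = Rational(287, 351) ≈ 0.81766)
Add(L, Mul(Function('Y')(Function('u')(-1, -2), -38), 156)) = Add(Rational(287, 351), Mul(0, 156)) = Add(Rational(287, 351), 0) = Rational(287, 351)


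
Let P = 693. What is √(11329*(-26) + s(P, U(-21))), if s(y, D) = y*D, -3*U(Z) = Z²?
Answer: 5*I*√15857 ≈ 629.62*I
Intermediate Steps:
U(Z) = -Z²/3
s(y, D) = D*y
√(11329*(-26) + s(P, U(-21))) = √(11329*(-26) - ⅓*(-21)²*693) = √(-294554 - ⅓*441*693) = √(-294554 - 147*693) = √(-294554 - 101871) = √(-396425) = 5*I*√15857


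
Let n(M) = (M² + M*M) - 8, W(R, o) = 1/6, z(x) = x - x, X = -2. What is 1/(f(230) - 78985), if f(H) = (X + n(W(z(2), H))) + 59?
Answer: -18/1420847 ≈ -1.2669e-5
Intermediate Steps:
z(x) = 0
W(R, o) = ⅙
n(M) = -8 + 2*M² (n(M) = (M² + M²) - 8 = 2*M² - 8 = -8 + 2*M²)
f(H) = 883/18 (f(H) = (-2 + (-8 + 2*(⅙)²)) + 59 = (-2 + (-8 + 2*(1/36))) + 59 = (-2 + (-8 + 1/18)) + 59 = (-2 - 143/18) + 59 = -179/18 + 59 = 883/18)
1/(f(230) - 78985) = 1/(883/18 - 78985) = 1/(-1420847/18) = -18/1420847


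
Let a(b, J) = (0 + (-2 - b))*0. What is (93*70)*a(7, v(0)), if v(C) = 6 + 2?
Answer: 0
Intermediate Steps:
v(C) = 8
a(b, J) = 0 (a(b, J) = (-2 - b)*0 = 0)
(93*70)*a(7, v(0)) = (93*70)*0 = 6510*0 = 0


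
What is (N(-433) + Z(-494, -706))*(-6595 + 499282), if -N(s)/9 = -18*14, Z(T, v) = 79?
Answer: 1156336389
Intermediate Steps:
N(s) = 2268 (N(s) = -(-162)*14 = -9*(-252) = 2268)
(N(-433) + Z(-494, -706))*(-6595 + 499282) = (2268 + 79)*(-6595 + 499282) = 2347*492687 = 1156336389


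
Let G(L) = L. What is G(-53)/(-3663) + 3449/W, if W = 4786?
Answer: 12887345/17531118 ≈ 0.73511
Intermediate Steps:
G(-53)/(-3663) + 3449/W = -53/(-3663) + 3449/4786 = -53*(-1/3663) + 3449*(1/4786) = 53/3663 + 3449/4786 = 12887345/17531118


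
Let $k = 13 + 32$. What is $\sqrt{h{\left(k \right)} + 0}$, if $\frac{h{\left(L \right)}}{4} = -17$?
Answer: $2 i \sqrt{17} \approx 8.2462 i$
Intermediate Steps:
$k = 45$
$h{\left(L \right)} = -68$ ($h{\left(L \right)} = 4 \left(-17\right) = -68$)
$\sqrt{h{\left(k \right)} + 0} = \sqrt{-68 + 0} = \sqrt{-68} = 2 i \sqrt{17}$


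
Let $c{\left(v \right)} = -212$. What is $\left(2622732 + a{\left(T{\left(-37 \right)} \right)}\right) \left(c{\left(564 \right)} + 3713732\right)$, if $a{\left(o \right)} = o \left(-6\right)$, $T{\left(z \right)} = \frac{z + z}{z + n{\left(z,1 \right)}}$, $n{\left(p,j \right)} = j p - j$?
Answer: $\frac{48697728763008}{5} \approx 9.7395 \cdot 10^{12}$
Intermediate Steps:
$n{\left(p,j \right)} = - j + j p$
$T{\left(z \right)} = \frac{2 z}{-1 + 2 z}$ ($T{\left(z \right)} = \frac{z + z}{z + 1 \left(-1 + z\right)} = \frac{2 z}{z + \left(-1 + z\right)} = \frac{2 z}{-1 + 2 z}$)
$a{\left(o \right)} = - 6 o$
$\left(2622732 + a{\left(T{\left(-37 \right)} \right)}\right) \left(c{\left(564 \right)} + 3713732\right) = \left(2622732 - 6 \cdot 2 \left(-37\right) \frac{1}{-1 + 2 \left(-37\right)}\right) \left(-212 + 3713732\right) = \left(2622732 - 6 \cdot 2 \left(-37\right) \frac{1}{-1 - 74}\right) 3713520 = \left(2622732 - 6 \cdot 2 \left(-37\right) \frac{1}{-75}\right) 3713520 = \left(2622732 - 6 \cdot 2 \left(-37\right) \left(- \frac{1}{75}\right)\right) 3713520 = \left(2622732 - \frac{148}{25}\right) 3713520 = \frac{65568152}{25} \cdot 3713520 = \frac{48697728763008}{5}$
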